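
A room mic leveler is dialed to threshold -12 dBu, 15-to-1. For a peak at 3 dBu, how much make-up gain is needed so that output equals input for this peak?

14 dB

The peak compresses to -12 + 15/15 = -11 dBu.
To reach 3 dBu requires 3 − (-11) = 14 dB of make-up.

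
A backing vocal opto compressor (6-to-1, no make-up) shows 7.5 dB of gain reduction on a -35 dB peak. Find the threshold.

-44 dB

Input is 9 dB above T (since output overshoot × R = input overshoot: (-42.5 − T)·6 = -35 − T gives T = -44 dB).
Check: -44 + (-35 − (-44))/6 = -44 + 1.5 = -42.5 dB. ✓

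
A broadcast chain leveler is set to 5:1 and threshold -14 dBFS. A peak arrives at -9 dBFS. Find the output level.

-13 dBFS

-9 dBFS sits 5 dB over threshold.
The 5 dB excess becomes 1 dB after 5:1 reduction.
That puts the output at -13 dBFS.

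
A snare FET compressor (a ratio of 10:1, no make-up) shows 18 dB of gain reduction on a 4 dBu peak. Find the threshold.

-16 dBu

Let T be the threshold. Output overshoot = (input overshoot)/R, so -14 − T = (4 − T)/10.
10·(-14 − T) = 4 − T → 9·T = -140 − 4 = -144.
T = -144/9 = -16 dBu.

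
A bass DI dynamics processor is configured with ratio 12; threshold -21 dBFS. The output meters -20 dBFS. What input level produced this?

-9 dBFS

Post-compression overshoot = -20 − (-21) = 1 dB.
Undo the ratio: input overshoot = 1 × 12 = 12 dB, giving input = -9 dBFS.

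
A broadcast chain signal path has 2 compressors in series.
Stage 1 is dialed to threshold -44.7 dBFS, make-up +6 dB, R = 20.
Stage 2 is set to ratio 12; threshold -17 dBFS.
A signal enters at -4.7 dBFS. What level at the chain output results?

Stage 1: overshoot 40 dB → 40/20 = 2 dB → -42.7 dBFS; +6 dB make-up → -36.7 dBFS.
Stage 2: -36.7 dBFS is at or below the -17 dBFS threshold — no compression; output -36.7 dBFS.

-36.7 dBFS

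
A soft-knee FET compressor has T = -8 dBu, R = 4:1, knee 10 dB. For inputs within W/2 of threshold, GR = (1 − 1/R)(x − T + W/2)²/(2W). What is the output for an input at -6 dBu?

x − T + W/2 = -6 − (-8) + 5 = 7.
GR = (1 − 1/4) × 7² / 20 = 0.75 × 49 / 20 = 1.8375 dB.
Output = -6 − 1.8375 = -7.8375 dBu.

-7.8375 dBu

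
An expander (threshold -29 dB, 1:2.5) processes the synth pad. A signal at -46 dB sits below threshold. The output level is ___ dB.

Undershoot = (-29) − (-46) = 17 dB.
At 1:2.5, that expands to 42.5 dB under threshold.
Output = -29 − 42.5 = -71.5 dB.

-71.5 dB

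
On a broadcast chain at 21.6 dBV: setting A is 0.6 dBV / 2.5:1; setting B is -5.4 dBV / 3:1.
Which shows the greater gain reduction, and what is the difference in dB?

A: GR = 21 − 21/2.5 = 12.6 dB.
B: GR = 27 − 27/3 = 18 dB.
Difference: 5.4 dB in favour of B.

B, by 5.4 dB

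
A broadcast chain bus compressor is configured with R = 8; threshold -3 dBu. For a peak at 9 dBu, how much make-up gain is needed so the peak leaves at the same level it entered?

The peak compresses to -3 + 12/8 = -1.5 dBu.
To reach 9 dBu requires 9 − (-1.5) = 10.5 dB of make-up.

10.5 dB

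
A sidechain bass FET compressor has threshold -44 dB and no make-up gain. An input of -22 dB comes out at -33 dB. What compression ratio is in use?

Input overshoot = -22 − (-44) = 22 dB; output overshoot = -33 − (-44) = 11 dB.
Ratio = 22 / 11 = 2.

2:1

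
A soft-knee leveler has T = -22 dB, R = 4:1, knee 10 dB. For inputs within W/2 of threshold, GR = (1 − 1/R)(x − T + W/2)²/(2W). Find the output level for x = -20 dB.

-21.8375 dB

x − T + W/2 = -20 − (-22) + 5 = 7.
GR = (1 − 1/4) × 7² / 20 = 0.75 × 49 / 20 = 1.8375 dB.
Output = -20 − 1.8375 = -21.8375 dB.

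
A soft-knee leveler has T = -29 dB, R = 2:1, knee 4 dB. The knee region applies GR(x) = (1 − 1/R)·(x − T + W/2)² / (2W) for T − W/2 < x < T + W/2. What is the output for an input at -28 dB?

-28.5625 dB

x − T + W/2 = -28 − (-29) + 2 = 3.
GR = (1 − 1/2) × 3² / 8 = 0.5 × 9 / 8 = 0.5625 dB.
Output = -28 − 0.5625 = -28.5625 dB.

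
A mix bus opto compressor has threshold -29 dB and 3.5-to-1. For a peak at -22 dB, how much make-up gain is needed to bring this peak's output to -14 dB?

13 dB

Overshoot 7 dB → 7/3.5 = 2 dB after compression, so the compressed level is -29 + 2 = -27 dB.
Make-up = target − compressed = -14 − (-27) = 13 dB.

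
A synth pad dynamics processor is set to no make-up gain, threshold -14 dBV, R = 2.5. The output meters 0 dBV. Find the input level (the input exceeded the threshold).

21 dBV

The compressed level sits 0 − (-14) = 14 dB over threshold.
Before 2.5:1 compression the overshoot was 14 × 2.5 = 35 dB, so input = -14 + 35 = 21 dBV.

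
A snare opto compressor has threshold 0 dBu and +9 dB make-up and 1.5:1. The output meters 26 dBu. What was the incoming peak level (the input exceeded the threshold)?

Before make-up, the level was 26 − 9 = 17 dBu.
The compressed level sits 17 − 0 = 17 dB over threshold.
Input overshoot = R × output overshoot = 25.5 dB → input = 0 + 25.5 = 25.5 dBu.

25.5 dBu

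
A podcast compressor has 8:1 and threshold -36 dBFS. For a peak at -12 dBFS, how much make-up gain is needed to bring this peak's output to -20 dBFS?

13 dB

Without make-up, output = threshold + overshoot/8 = -36 + 3 = -33 dBFS.
Gap to target: 13 dB.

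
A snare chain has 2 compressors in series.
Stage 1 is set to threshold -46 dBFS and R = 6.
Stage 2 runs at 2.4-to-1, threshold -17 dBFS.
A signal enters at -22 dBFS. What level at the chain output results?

Stage 1: 24 dB above -46 dBFS, reduced 6:1 to 4 dB above → -42 dBFS.
Stage 2: -42 dBFS is at or below the -17 dBFS threshold — no compression; output -42 dBFS.

-42 dBFS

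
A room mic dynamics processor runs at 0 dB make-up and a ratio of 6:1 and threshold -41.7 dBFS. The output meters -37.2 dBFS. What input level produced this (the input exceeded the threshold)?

Post-compression overshoot = -37.2 − (-41.7) = 4.5 dB.
Before 6:1 compression the overshoot was 4.5 × 6 = 27 dB, so input = -41.7 + 27 = -14.7 dBFS.

-14.7 dBFS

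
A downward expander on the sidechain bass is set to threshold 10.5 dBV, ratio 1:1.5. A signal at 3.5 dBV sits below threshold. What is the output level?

0 dBV

Below threshold, a 1:1.5 expander applies gain = (1.5−1)×(T − x) of attenuation.
(1.5−1) × 7 = 3.5 dB, so output = 3.5 − 3.5 = 0 dBV.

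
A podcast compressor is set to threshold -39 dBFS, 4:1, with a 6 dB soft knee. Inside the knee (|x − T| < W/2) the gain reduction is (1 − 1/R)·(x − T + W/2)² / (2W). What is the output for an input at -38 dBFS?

x − T + W/2 = -38 − (-39) + 3 = 4.
GR = (1 − 1/4) × 4² / 12 = 0.75 × 16 / 12 = 1 dB.
Output = -38 − 1 = -39 dBFS.

-39 dBFS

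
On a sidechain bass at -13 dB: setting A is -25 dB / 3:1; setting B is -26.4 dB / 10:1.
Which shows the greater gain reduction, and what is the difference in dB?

B, by 4.06 dB

A: GR = 12 − 12/3 = 8 dB.
B: GR = 13.4 − 13.4/10 = 12.06 dB.
B applies 4.06 dB more gain reduction.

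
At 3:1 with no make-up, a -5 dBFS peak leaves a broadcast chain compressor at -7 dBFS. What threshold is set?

Gain reduction = -5 − (-7) = 2 dB; output overshoot = GR / (R − 1) = 2 / 2 = 1 dB.
Threshold = output − output overshoot = -7 − 1 = -8 dBFS.

-8 dBFS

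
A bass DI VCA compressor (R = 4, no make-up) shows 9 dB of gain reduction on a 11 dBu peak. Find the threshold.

-1 dBu

Gain reduction = 11 − 2 = 9 dB; output overshoot = GR / (R − 1) = 9 / 3 = 3 dB.
Threshold = output − output overshoot = 2 − 3 = -1 dBu.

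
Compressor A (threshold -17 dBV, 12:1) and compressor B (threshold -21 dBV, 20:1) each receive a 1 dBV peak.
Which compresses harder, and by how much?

B, by 4.4 dB

A: GR = 18 − 18/12 = 16.5 dB.
B: GR = 22 − 22/20 = 20.9 dB.
B reduces 4.4 dB more.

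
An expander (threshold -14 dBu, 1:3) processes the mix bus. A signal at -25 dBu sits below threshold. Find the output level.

Undershoot = (-14) − (-25) = 11 dB.
At 1:3, that expands to 33 dB under threshold.
Output = -14 − 33 = -47 dBu.

-47 dBu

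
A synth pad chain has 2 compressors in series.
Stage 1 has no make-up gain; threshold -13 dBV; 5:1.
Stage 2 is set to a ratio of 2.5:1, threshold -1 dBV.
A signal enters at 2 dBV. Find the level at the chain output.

-10 dBV

Stage 1: overshoot 15 dB → 15/5 = 3 dB → -10 dBV.
Stage 2: -10 dBV ≤ -1 dBV, so stage 2 doesn't engage; output -10 dBV.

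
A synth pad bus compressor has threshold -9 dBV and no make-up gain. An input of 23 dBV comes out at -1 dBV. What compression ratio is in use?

Input overshoot = 23 − (-9) = 32 dB; output overshoot = -1 − (-9) = 8 dB.
Ratio = 32 / 8 = 4.

4:1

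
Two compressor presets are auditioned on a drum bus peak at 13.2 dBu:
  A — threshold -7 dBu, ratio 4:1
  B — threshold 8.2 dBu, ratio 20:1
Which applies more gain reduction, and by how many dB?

A: 20.2 dB over, compressed to 5.05 dB over, so 15.15 dB of GR.
B: 5 dB over, compressed to 0.25 dB over, so 4.75 dB of GR.
Difference: 10.4 dB in favour of A.

A, by 10.4 dB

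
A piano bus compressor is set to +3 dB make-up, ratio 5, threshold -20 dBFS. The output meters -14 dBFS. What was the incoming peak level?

-5 dBFS

Stripping the +3 dB make-up gives -17 dBFS at the gain stage.
That's 3 dB above the -20 dBFS threshold.
Before 5:1 compression the overshoot was 3 × 5 = 15 dB, so input = -20 + 15 = -5 dBFS.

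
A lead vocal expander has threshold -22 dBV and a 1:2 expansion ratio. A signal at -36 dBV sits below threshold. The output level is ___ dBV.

Below threshold, a 1:2 expander applies gain = (2−1)×(T − x) of attenuation.
(2−1) × 14 = 14 dB, so output = -36 − 14 = -50 dBV.

-50 dBV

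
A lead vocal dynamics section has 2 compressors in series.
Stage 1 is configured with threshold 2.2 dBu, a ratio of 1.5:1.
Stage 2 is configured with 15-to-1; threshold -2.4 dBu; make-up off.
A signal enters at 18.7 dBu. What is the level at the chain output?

Stage 1: 18.7 dBu is 16.5 dB over 2.2 dBu; at 1.5:1 that becomes 11 dB over, giving 13.2 dBu.
Stage 2: 13.2 dBu is 15.6 dB over -2.4 dBu; at 15:1 that becomes 1.04 dB over, giving -1.36 dBu.

-1.36 dBu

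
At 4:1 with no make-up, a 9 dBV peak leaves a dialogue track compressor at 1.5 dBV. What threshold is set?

-1 dBV

Let T be the threshold. Output overshoot = (input overshoot)/R, so 1.5 − T = (9 − T)/4.
4·(1.5 − T) = 9 − T → 3·T = 6 − 9 = -3.
T = -3/3 = -1 dBV.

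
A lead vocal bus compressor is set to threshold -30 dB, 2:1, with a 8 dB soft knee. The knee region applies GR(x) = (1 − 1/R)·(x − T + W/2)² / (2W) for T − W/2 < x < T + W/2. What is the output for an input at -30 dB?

x − T + W/2 = -30 − (-30) + 4 = 4.
GR = (1 − 1/2) × 4² / 16 = 0.5 × 16 / 16 = 0.5 dB.
Output = -30 − 0.5 = -30.5 dB.

-30.5 dB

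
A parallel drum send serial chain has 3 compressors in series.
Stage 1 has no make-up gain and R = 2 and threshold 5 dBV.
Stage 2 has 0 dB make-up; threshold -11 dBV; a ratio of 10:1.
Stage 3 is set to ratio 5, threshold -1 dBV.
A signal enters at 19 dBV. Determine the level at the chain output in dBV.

-8.7 dBV

Stage 1: overshoot 14 dB → 14/2 = 7 dB → 12 dBV.
Stage 2: overshoot 23 dB → 23/10 = 2.3 dB → -8.7 dBV.
Stage 3: -8.7 dBV is at or below the -1 dBV threshold — no compression; output -8.7 dBV.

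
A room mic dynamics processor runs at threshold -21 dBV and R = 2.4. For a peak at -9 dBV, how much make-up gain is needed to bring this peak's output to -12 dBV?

4 dB

The peak compresses to -21 + 12/2.4 = -16 dBV.
To reach -12 dBV requires -12 − (-16) = 4 dB of make-up.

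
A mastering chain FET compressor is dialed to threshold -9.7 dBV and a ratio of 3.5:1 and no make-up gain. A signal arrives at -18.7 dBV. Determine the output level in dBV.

-18.7 dBV is 9 dB below the -9.7 dBV threshold, so no gain reduction is applied.
Output = input = -18.7 dBV.

-18.7 dBV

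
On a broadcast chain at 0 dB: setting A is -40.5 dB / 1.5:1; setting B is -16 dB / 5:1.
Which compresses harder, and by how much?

A, by 0.7 dB

A: GR = 40.5 − 40.5/1.5 = 13.5 dB.
B: GR = 16 − 16/5 = 12.8 dB.
A applies 0.7 dB more gain reduction.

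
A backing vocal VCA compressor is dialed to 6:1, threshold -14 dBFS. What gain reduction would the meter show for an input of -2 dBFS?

Overshoot = -2 − (-14) = 12 dB.
After 6:1 compression the overshoot becomes 12/6 = 2 dB.
Gain reduction = 12 − 2 = 10 dB.

10 dB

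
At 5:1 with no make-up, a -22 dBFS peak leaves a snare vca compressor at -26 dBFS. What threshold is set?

-27 dBFS

Let T be the threshold. Output overshoot = (input overshoot)/R, so -26 − T = (-22 − T)/5.
5·(-26 − T) = -22 − T → 4·T = -130 − (-22) = -108.
T = -108/4 = -27 dBFS.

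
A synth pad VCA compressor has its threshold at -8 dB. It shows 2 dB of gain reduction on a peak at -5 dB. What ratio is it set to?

3:1

Input overshoot = -5 − (-8) = 3 dB.
Output overshoot = 3 − 2 = 1 dB.
Ratio = input overshoot / output overshoot = 3 / 1 = 3.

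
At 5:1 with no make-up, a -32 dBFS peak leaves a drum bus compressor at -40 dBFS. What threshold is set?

Input is 10 dB above T (since output overshoot × R = input overshoot: (-40 − T)·5 = -32 − T gives T = -42 dBFS).
Check: -42 + (-32 − (-42))/5 = -42 + 2 = -40 dBFS. ✓

-42 dBFS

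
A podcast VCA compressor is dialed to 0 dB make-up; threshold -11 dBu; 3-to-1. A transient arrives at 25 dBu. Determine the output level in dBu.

25 dBu sits 36 dB over threshold.
The 36 dB excess becomes 12 dB after 3:1 reduction.
Output = -11 + 12 = 1 dBu.

1 dBu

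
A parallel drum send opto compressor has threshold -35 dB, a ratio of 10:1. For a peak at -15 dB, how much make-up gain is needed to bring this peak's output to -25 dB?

Without make-up, output = threshold + overshoot/10 = -35 + 2 = -33 dB.
Gap to target: 8 dB.

8 dB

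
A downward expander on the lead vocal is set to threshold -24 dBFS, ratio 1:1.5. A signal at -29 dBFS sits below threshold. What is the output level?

Undershoot = (-24) − (-29) = 5 dB.
At 1:1.5, that expands to 7.5 dB under threshold.
Output = -24 − 7.5 = -31.5 dBFS.

-31.5 dBFS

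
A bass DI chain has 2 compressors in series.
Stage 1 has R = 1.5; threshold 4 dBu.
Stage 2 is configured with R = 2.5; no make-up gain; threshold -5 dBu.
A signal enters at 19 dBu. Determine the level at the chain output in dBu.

Stage 1: overshoot 15 dB → 15/1.5 = 10 dB → 14 dBu.
Stage 2: 19 dB above -5 dBu, reduced 2.5:1 to 7.6 dB above → 2.6 dBu.

2.6 dBu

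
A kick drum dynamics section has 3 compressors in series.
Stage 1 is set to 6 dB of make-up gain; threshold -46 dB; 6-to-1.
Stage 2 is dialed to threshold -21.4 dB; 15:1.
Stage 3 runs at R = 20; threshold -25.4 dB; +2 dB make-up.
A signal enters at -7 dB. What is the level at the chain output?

Stage 1: -7 dB is 39 dB over -46 dB; at 6:1 that becomes 6.5 dB over, giving -39.5 dB; +6 dB make-up → -33.5 dB.
Stage 2: below threshold (-33.5 ≤ -21.4); passes unchanged; output -33.5 dB.
Stage 3: -33.5 dB ≤ -25.4 dB, so stage 3 doesn't engage; make-up brings it to -31.5 dB.

-31.5 dB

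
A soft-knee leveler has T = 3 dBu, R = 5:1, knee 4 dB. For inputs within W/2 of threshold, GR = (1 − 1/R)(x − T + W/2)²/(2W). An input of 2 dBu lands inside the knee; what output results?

1.9 dBu

x − T + W/2 = 2 − 3 + 2 = 1.
GR = (1 − 1/5) × 1² / 8 = 0.8 × 1 / 8 = 0.1 dB.
Output = 2 − 0.1 = 1.9 dBu.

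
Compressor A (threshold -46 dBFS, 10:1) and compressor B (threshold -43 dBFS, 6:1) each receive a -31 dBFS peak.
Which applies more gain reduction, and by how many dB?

A, by 3.5 dB

A: GR = 15 − 15/10 = 13.5 dB.
B: GR = 12 − 12/6 = 10 dB.
A applies 3.5 dB more gain reduction.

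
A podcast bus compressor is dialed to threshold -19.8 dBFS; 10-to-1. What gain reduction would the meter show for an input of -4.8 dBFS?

13.5 dB

Overshoot = -4.8 − (-19.8) = 15 dB.
A 10:1 ratio leaves 1.5 dB of that excess.
GR = overshoot in − overshoot out = 15 − 1.5 = 13.5 dB.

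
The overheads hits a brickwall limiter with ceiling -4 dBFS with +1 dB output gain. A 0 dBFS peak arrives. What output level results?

A brickwall limiter is an ∞:1 compressor: any input above the ceiling is clamped to -4 dBFS.
Output gain then adds 1 dB: -4 + 1 = -3 dBFS.

-3 dBFS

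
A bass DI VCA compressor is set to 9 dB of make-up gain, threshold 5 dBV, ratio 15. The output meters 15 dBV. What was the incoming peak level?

Remove make-up: 15 − 9 = 6 dBV.
Post-compression overshoot = 6 − 5 = 1 dB.
Before 15:1 compression the overshoot was 1 × 15 = 15 dB, so input = 5 + 15 = 20 dBV.

20 dBV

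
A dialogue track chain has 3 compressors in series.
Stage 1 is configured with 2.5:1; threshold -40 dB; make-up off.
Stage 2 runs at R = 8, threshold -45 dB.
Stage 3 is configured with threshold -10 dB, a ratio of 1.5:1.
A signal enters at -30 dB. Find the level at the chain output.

Stage 1: overshoot 10 dB → 10/2.5 = 4 dB → -36 dB.
Stage 2: overshoot 9 dB → 9/8 = 1.125 dB → -43.875 dB.
Stage 3: -43.875 dB is at or below the -10 dB threshold — no compression; output -43.875 dB.

-43.875 dB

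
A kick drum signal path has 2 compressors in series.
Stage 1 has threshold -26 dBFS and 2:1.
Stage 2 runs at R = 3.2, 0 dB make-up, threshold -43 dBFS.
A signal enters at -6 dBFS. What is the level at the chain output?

-34.5625 dBFS

Stage 1: overshoot 20 dB → 20/2 = 10 dB → -16 dBFS.
Stage 2: overshoot 27 dB → 27/3.2 = 8.4375 dB → -34.5625 dBFS.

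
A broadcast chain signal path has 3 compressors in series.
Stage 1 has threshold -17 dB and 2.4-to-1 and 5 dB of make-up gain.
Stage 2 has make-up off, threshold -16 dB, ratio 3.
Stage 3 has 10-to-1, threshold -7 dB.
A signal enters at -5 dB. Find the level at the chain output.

-13 dB

Stage 1: -5 dB is 12 dB over -17 dB; at 2.4:1 that becomes 5 dB over, giving -12 dB; +5 dB make-up → -7 dB.
Stage 2: -7 dB is 9 dB over -16 dB; at 3:1 that becomes 3 dB over, giving -13 dB.
Stage 3: below threshold (-13 ≤ -7); passes unchanged; output -13 dB.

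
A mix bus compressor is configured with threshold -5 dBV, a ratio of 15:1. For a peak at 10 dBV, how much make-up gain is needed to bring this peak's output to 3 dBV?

7 dB

Overshoot 15 dB → 15/15 = 1 dB after compression, so the compressed level is -5 + 1 = -4 dBV.
Make-up = target − compressed = 3 − (-4) = 7 dB.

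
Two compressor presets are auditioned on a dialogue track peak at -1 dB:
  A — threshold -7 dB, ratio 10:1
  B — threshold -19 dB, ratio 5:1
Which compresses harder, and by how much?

A: GR = 6 − 6/10 = 5.4 dB.
B: GR = 18 − 18/5 = 14.4 dB.
Difference: 9 dB in favour of B.

B, by 9 dB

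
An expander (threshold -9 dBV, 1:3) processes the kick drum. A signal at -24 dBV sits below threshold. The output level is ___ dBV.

The input is 15 dB below the -9 dBV threshold.
A 1:3 expander multiplies undershoot by 3: 15 × 3 = 45 dB below threshold.
Output = -9 − 45 = -54 dBV.

-54 dBV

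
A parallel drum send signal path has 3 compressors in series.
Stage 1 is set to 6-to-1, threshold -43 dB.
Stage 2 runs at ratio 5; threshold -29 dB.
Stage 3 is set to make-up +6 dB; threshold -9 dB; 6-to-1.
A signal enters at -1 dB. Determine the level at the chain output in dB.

Stage 1: overshoot 42 dB → 42/6 = 7 dB → -36 dB.
Stage 2: below threshold (-36 ≤ -29); passes unchanged; output -36 dB.
Stage 3: below threshold (-36 ≤ -9); passes unchanged; make-up brings it to -30 dB.

-30 dB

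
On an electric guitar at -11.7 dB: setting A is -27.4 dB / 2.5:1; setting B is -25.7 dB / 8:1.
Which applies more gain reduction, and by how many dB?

B, by 2.83 dB

A: GR = 15.7 − 15.7/2.5 = 9.42 dB.
B: GR = 14 − 14/8 = 12.25 dB.
B applies 2.83 dB more gain reduction.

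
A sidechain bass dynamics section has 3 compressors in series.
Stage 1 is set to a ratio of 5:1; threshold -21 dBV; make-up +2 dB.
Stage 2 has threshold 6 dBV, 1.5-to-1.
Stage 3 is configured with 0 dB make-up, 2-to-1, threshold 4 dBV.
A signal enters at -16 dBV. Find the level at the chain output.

-18 dBV

Stage 1: -16 dBV is 5 dB over -21 dBV; at 5:1 that becomes 1 dB over, giving -20 dBV; +2 dB make-up → -18 dBV.
Stage 2: below threshold (-18 ≤ 6); passes unchanged; output -18 dBV.
Stage 3: below threshold (-18 ≤ 4); passes unchanged; output -18 dBV.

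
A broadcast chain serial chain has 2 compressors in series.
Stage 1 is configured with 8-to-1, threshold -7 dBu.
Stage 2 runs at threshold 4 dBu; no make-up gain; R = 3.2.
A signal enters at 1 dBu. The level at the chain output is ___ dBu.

Stage 1: 1 dBu is 8 dB over -7 dBu; at 8:1 that becomes 1 dB over, giving -6 dBu.
Stage 2: below threshold (-6 ≤ 4); passes unchanged; output -6 dBu.

-6 dBu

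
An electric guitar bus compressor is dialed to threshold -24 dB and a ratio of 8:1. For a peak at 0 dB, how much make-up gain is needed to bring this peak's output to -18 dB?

Overshoot 24 dB → 24/8 = 3 dB after compression, so the compressed level is -24 + 3 = -21 dB.
Make-up = target − compressed = -18 − (-21) = 3 dB.

3 dB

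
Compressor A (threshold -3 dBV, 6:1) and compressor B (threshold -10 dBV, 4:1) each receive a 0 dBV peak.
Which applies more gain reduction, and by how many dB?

A: overshoot 3 dB → output overshoot 0.5 dB → GR 2.5 dB.
B: overshoot 10 dB → output overshoot 2.5 dB → GR 7.5 dB.
Difference: 5 dB in favour of B.

B, by 5 dB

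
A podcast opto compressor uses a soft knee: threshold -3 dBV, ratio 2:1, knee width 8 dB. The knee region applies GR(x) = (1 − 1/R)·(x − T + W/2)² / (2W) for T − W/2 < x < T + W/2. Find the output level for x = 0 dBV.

-1.53125 dBV

x − T + W/2 = 0 − (-3) + 4 = 7.
GR = (1 − 1/2) × 7² / 16 = 0.5 × 49 / 16 = 1.53125 dB.
Output = 0 − 1.53125 = -1.53125 dBV.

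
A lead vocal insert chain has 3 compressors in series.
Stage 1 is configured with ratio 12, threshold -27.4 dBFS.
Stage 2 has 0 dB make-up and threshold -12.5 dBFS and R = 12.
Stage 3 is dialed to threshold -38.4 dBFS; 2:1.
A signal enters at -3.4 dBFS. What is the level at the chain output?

-31.9 dBFS

Stage 1: 24 dB above -27.4 dBFS, reduced 12:1 to 2 dB above → -25.4 dBFS.
Stage 2: below threshold (-25.4 ≤ -12.5); passes unchanged; output -25.4 dBFS.
Stage 3: -25.4 dBFS is 13 dB over -38.4 dBFS; at 2:1 that becomes 6.5 dB over, giving -31.9 dBFS.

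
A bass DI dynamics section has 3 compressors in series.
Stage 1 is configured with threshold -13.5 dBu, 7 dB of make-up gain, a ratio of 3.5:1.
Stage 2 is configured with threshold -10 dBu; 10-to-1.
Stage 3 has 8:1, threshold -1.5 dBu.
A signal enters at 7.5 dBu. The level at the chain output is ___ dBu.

Stage 1: 21 dB above -13.5 dBu, reduced 3.5:1 to 6 dB above → -7.5 dBu; +7 dB make-up → -0.5 dBu.
Stage 2: -0.5 dBu is 9.5 dB over -10 dBu; at 10:1 that becomes 0.95 dB over, giving -9.05 dBu.
Stage 3: -9.05 dBu ≤ -1.5 dBu, so stage 3 doesn't engage; output -9.05 dBu.

-9.05 dBu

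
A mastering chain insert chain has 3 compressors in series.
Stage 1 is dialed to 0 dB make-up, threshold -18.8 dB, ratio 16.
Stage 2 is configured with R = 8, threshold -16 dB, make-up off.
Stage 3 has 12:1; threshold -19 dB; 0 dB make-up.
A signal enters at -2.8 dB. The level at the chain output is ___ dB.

Stage 1: overshoot 16 dB → 16/16 = 1 dB → -17.8 dB.
Stage 2: below threshold (-17.8 ≤ -16); passes unchanged; output -17.8 dB.
Stage 3: -17.8 dB is 1.2 dB over -19 dB; at 12:1 that becomes 0.1 dB over, giving -18.9 dB.

-18.9 dB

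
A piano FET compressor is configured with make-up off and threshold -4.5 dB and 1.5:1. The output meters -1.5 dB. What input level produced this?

Post-compression overshoot = -1.5 − (-4.5) = 3 dB.
Undo the ratio: input overshoot = 3 × 1.5 = 4.5 dB, giving input = 0 dB.

0 dB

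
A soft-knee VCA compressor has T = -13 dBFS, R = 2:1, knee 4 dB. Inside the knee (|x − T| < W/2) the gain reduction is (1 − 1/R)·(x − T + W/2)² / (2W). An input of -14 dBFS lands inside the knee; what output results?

-14.0625 dBFS

x − T + W/2 = -14 − (-13) + 2 = 1.
GR = (1 − 1/2) × 1² / 8 = 0.5 × 1 / 8 = 0.0625 dB.
Output = -14 − 0.0625 = -14.0625 dBFS.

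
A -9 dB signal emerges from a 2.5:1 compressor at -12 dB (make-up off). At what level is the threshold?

-14 dB

Let T be the threshold. Output overshoot = (input overshoot)/R, so -12 − T = (-9 − T)/2.5.
2.5·(-12 − T) = -9 − T → 1.5·T = -30 − (-9) = -21.
T = -21/1.5 = -14 dB.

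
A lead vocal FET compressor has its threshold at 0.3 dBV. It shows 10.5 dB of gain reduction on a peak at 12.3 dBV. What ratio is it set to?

Input overshoot = 12.3 − 0.3 = 12 dB.
Output overshoot = 12 − 10.5 = 1.5 dB.
Ratio = input overshoot / output overshoot = 12 / 1.5 = 8.

8:1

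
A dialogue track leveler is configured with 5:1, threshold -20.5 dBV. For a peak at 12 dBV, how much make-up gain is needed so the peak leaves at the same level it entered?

Without make-up, output = threshold + overshoot/5 = -20.5 + 6.5 = -14 dBV.
Gap to target: 26 dB.

26 dB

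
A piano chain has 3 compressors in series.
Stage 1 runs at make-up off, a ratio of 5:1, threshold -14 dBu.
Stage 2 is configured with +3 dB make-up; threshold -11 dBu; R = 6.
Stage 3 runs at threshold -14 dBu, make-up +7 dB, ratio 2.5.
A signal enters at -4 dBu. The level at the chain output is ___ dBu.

-5 dBu

Stage 1: 10 dB above -14 dBu, reduced 5:1 to 2 dB above → -12 dBu.
Stage 2: below threshold (-12 ≤ -11); passes unchanged; make-up brings it to -9 dBu.
Stage 3: -9 dBu is 5 dB over -14 dBu; at 2.5:1 that becomes 2 dB over, giving -12 dBu; +7 dB make-up → -5 dBu.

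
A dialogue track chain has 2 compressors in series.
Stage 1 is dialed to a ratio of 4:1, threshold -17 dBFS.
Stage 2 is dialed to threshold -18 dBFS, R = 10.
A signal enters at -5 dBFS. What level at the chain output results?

-17.6 dBFS

Stage 1: -5 dBFS is 12 dB over -17 dBFS; at 4:1 that becomes 3 dB over, giving -14 dBFS.
Stage 2: 4 dB above -18 dBFS, reduced 10:1 to 0.4 dB above → -17.6 dBFS.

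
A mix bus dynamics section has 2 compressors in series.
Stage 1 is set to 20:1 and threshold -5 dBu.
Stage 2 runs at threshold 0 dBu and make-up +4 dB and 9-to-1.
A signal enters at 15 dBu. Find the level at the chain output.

Stage 1: 20 dB above -5 dBu, reduced 20:1 to 1 dB above → -4 dBu.
Stage 2: -4 dBu is at or below the 0 dBu threshold — no compression; make-up brings it to 0 dBu.

0 dBu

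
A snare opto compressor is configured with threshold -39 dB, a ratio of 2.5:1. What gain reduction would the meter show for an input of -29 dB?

The signal is 10 dB above threshold.
After 2.5:1 compression the overshoot becomes 10/2.5 = 4 dB.
GR = overshoot in − overshoot out = 10 − 4 = 6 dB.

6 dB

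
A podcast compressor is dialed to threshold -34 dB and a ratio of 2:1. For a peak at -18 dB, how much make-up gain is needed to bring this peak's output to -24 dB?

The peak compresses to -34 + 16/2 = -26 dB.
To reach -24 dB requires -24 − (-26) = 2 dB of make-up.

2 dB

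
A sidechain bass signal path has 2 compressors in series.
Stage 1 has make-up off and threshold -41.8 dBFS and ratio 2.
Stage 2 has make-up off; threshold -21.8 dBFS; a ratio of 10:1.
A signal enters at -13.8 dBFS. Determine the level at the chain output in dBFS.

Stage 1: -13.8 dBFS is 28 dB over -41.8 dBFS; at 2:1 that becomes 14 dB over, giving -27.8 dBFS.
Stage 2: -27.8 dBFS ≤ -21.8 dBFS, so stage 2 doesn't engage; output -27.8 dBFS.

-27.8 dBFS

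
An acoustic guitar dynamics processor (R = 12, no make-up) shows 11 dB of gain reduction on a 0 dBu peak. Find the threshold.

-12 dBu

Let T be the threshold. Output overshoot = (input overshoot)/R, so -11 − T = (0 − T)/12.
12·(-11 − T) = 0 − T → 11·T = -132 − 0 = -132.
T = -132/11 = -12 dBu.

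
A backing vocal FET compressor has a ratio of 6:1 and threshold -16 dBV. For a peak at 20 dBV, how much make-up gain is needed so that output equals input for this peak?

The peak compresses to -16 + 36/6 = -10 dBV.
To reach 20 dBV requires 20 − (-10) = 30 dB of make-up.

30 dB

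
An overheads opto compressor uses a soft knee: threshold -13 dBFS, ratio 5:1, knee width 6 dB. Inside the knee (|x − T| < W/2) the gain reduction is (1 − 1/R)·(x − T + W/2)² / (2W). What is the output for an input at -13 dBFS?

-13.6 dBFS

x − T + W/2 = -13 − (-13) + 3 = 3.
GR = (1 − 1/5) × 3² / 12 = 0.8 × 9 / 12 = 0.6 dB.
Output = -13 − 0.6 = -13.6 dBFS.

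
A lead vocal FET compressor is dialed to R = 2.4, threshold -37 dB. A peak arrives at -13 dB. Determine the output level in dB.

-13 dB sits 24 dB over threshold.
2.4:1 compression reduces that to 24/2.4 = 10 dB over.
So the level is -37 + 10 = -27 dB.

-27 dB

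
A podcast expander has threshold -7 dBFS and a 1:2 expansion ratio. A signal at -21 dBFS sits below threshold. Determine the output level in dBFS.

-35 dBFS

Below threshold, a 1:2 expander applies gain = (2−1)×(T − x) of attenuation.
(2−1) × 14 = 14 dB, so output = -21 − 14 = -35 dBFS.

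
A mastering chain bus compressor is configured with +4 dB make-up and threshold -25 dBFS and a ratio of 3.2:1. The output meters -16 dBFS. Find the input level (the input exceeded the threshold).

Stripping the +4 dB make-up gives -20 dBFS at the gain stage.
The compressed level sits -20 − (-25) = 5 dB over threshold.
Before 3.2:1 compression the overshoot was 5 × 3.2 = 16 dB, so input = -25 + 16 = -9 dBFS.

-9 dBFS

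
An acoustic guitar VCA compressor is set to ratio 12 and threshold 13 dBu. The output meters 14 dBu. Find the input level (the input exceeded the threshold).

25 dBu

The compressed level sits 14 − 13 = 1 dB over threshold.
Undo the ratio: input overshoot = 1 × 12 = 12 dB, giving input = 25 dBu.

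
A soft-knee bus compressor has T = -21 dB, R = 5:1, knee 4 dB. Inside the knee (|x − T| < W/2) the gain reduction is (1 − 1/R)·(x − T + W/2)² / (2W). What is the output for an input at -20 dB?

-20.9 dB

x − T + W/2 = -20 − (-21) + 2 = 3.
GR = (1 − 1/5) × 3² / 8 = 0.8 × 9 / 8 = 0.9 dB.
Output = -20 − 0.9 = -20.9 dB.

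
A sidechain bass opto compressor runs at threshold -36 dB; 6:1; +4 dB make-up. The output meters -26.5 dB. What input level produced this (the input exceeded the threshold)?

-3 dB

Remove make-up: -26.5 − 4 = -30.5 dB.
The compressed level sits -30.5 − (-36) = 5.5 dB over threshold.
Input overshoot = R × output overshoot = 33 dB → input = -36 + 33 = -3 dB.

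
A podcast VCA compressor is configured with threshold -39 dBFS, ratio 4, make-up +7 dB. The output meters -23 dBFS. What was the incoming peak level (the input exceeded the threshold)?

Before make-up, the level was -23 − 7 = -30 dBFS.
That's 9 dB above the -39 dBFS threshold.
Undo the ratio: input overshoot = 9 × 4 = 36 dB, giving input = -3 dBFS.

-3 dBFS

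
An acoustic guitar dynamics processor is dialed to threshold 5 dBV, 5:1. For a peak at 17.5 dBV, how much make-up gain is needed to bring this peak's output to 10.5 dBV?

3 dB

The peak compresses to 5 + 12.5/5 = 7.5 dBV.
To reach 10.5 dBV requires 10.5 − 7.5 = 3 dB of make-up.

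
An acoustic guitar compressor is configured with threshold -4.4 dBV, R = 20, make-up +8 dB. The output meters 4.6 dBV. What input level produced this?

Remove make-up: 4.6 − 8 = -3.4 dBV.
That's 1 dB above the -4.4 dBV threshold.
Before 20:1 compression the overshoot was 1 × 20 = 20 dB, so input = -4.4 + 20 = 15.6 dBV.

15.6 dBV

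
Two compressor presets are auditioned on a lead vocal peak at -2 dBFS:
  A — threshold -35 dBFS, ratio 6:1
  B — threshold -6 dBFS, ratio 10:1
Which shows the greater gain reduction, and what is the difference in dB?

A, by 23.9 dB

A: 33 dB over, compressed to 5.5 dB over, so 27.5 dB of GR.
B: 4 dB over, compressed to 0.4 dB over, so 3.6 dB of GR.
Difference: 23.9 dB in favour of A.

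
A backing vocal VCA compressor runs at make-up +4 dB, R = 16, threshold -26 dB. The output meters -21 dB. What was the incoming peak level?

-10 dB

Before make-up, the level was -21 − 4 = -25 dB.
That's 1 dB above the -26 dB threshold.
Input overshoot = R × output overshoot = 16 dB → input = -26 + 16 = -10 dB.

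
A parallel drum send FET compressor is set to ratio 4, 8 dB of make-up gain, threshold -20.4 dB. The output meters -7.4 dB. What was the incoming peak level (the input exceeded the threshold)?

-0.4 dB

Remove make-up: -7.4 − 8 = -15.4 dB.
Post-compression overshoot = -15.4 − (-20.4) = 5 dB.
Before 4:1 compression the overshoot was 5 × 4 = 20 dB, so input = -20.4 + 20 = -0.4 dB.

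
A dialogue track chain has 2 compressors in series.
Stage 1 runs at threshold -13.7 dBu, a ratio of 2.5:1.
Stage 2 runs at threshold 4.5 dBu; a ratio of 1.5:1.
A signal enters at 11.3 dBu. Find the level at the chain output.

-3.7 dBu

Stage 1: overshoot 25 dB → 25/2.5 = 10 dB → -3.7 dBu.
Stage 2: -3.7 dBu is at or below the 4.5 dBu threshold — no compression; output -3.7 dBu.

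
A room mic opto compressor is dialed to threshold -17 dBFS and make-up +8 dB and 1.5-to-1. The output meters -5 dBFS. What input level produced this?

-11 dBFS

Stripping the +8 dB make-up gives -13 dBFS at the gain stage.
That's 4 dB above the -17 dBFS threshold.
Before 1.5:1 compression the overshoot was 4 × 1.5 = 6 dB, so input = -17 + 6 = -11 dBFS.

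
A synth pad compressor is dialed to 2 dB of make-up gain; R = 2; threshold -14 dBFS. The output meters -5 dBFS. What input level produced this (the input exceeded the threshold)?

0 dBFS

Stripping the +2 dB make-up gives -7 dBFS at the gain stage.
That's 7 dB above the -14 dBFS threshold.
Undo the ratio: input overshoot = 7 × 2 = 14 dB, giving input = 0 dBFS.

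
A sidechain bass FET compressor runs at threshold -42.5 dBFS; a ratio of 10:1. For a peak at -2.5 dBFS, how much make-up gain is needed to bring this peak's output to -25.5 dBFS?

Without make-up, output = threshold + overshoot/10 = -42.5 + 4 = -38.5 dBFS.
Gap to target: 13 dB.

13 dB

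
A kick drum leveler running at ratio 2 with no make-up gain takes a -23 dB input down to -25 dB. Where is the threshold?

Let T be the threshold. Output overshoot = (input overshoot)/R, so -25 − T = (-23 − T)/2.
2·(-25 − T) = -23 − T → 1·T = -50 − (-23) = -27.
T = -27/1 = -27 dB.

-27 dB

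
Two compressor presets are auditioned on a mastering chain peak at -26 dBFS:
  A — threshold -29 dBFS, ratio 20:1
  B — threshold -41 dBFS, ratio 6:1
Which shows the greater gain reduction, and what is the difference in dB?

B, by 9.65 dB

A: overshoot 3 dB → output overshoot 0.15 dB → GR 2.85 dB.
B: overshoot 15 dB → output overshoot 2.5 dB → GR 12.5 dB.
B reduces 9.65 dB more.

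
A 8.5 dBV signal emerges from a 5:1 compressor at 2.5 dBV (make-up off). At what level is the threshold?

Gain reduction = 8.5 − 2.5 = 6 dB; output overshoot = GR / (R − 1) = 6 / 4 = 1.5 dB.
Threshold = output − output overshoot = 2.5 − 1.5 = 1 dBV.

1 dBV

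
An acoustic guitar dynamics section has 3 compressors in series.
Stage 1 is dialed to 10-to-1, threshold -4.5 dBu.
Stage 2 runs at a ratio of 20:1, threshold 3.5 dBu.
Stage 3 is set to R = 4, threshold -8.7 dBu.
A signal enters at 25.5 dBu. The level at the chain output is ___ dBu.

-6.9 dBu

Stage 1: 25.5 dBu is 30 dB over -4.5 dBu; at 10:1 that becomes 3 dB over, giving -1.5 dBu.
Stage 2: -1.5 dBu ≤ 3.5 dBu, so stage 2 doesn't engage; output -1.5 dBu.
Stage 3: 7.2 dB above -8.7 dBu, reduced 4:1 to 1.8 dB above → -6.9 dBu.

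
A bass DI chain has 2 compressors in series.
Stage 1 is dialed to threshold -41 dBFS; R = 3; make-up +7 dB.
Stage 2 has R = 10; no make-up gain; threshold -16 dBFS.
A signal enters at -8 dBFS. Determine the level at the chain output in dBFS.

-23 dBFS

Stage 1: 33 dB above -41 dBFS, reduced 3:1 to 11 dB above → -30 dBFS; +7 dB make-up → -23 dBFS.
Stage 2: -23 dBFS is at or below the -16 dBFS threshold — no compression; output -23 dBFS.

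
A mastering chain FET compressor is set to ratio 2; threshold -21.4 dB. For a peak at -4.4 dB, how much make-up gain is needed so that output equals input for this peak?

8.5 dB

Without make-up, output = threshold + overshoot/2 = -21.4 + 8.5 = -12.9 dB.
Gap to target: 8.5 dB.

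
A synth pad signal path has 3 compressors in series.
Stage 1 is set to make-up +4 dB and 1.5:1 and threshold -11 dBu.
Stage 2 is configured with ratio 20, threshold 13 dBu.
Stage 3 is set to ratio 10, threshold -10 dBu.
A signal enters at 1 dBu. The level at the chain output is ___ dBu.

Stage 1: overshoot 12 dB → 12/1.5 = 8 dB → -3 dBu; +4 dB make-up → 1 dBu.
Stage 2: below threshold (1 ≤ 13); passes unchanged; output 1 dBu.
Stage 3: 11 dB above -10 dBu, reduced 10:1 to 1.1 dB above → -8.9 dBu.

-8.9 dBu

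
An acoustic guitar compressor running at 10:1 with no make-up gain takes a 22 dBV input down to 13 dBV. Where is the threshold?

Input is 10 dB above T (since output overshoot × R = input overshoot: (13 − T)·10 = 22 − T gives T = 12 dBV).
Check: 12 + (22 − 12)/10 = 12 + 1 = 13 dBV. ✓

12 dBV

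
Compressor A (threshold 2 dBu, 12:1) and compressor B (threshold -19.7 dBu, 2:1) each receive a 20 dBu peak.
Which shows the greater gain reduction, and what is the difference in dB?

A: GR = 18 − 18/12 = 16.5 dB.
B: GR = 39.7 − 39.7/2 = 19.85 dB.
B applies 3.35 dB more gain reduction.

B, by 3.35 dB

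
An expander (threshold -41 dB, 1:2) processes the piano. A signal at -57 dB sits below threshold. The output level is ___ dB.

Undershoot = (-41) − (-57) = 16 dB.
At 1:2, that expands to 32 dB under threshold.
Output = -41 − 32 = -73 dB.

-73 dB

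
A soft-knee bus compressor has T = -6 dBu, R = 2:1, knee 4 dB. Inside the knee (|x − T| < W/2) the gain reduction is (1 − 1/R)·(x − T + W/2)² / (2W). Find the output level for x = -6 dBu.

x − T + W/2 = -6 − (-6) + 2 = 2.
GR = (1 − 1/2) × 2² / 8 = 0.5 × 4 / 8 = 0.25 dB.
Output = -6 − 0.25 = -6.25 dBu.

-6.25 dBu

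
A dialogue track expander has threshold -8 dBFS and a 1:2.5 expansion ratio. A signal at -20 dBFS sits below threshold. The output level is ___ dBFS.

Undershoot = (-8) − (-20) = 12 dB.
At 1:2.5, that expands to 30 dB under threshold.
Output = -8 − 30 = -38 dBFS.

-38 dBFS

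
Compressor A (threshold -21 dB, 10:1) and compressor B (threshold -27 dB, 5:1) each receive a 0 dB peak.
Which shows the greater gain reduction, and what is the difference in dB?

B, by 2.7 dB

A: GR = 21 − 21/10 = 18.9 dB.
B: GR = 27 − 27/5 = 21.6 dB.
Difference: 2.7 dB in favour of B.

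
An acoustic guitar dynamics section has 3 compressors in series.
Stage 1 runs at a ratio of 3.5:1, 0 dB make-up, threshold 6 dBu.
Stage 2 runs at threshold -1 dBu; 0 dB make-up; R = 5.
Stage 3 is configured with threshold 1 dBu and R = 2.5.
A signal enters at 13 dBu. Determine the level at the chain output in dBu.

0.8 dBu

Stage 1: 7 dB above 6 dBu, reduced 3.5:1 to 2 dB above → 8 dBu.
Stage 2: overshoot 9 dB → 9/5 = 1.8 dB → 0.8 dBu.
Stage 3: 0.8 dBu ≤ 1 dBu, so stage 3 doesn't engage; output 0.8 dBu.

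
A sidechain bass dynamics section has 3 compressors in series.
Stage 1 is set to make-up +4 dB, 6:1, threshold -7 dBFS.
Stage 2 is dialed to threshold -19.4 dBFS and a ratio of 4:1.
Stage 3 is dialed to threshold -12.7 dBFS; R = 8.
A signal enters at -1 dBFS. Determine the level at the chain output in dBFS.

-15.05 dBFS

Stage 1: 6 dB above -7 dBFS, reduced 6:1 to 1 dB above → -6 dBFS; +4 dB make-up → -2 dBFS.
Stage 2: -2 dBFS is 17.4 dB over -19.4 dBFS; at 4:1 that becomes 4.35 dB over, giving -15.05 dBFS.
Stage 3: -15.05 dBFS ≤ -12.7 dBFS, so stage 3 doesn't engage; output -15.05 dBFS.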